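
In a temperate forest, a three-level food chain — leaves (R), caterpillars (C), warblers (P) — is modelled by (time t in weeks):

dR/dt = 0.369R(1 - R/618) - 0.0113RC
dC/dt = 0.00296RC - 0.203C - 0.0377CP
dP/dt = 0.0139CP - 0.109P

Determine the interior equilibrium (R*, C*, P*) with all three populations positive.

R* ≈ 470, C* ≈ 7.84, P* ≈ 31.5

From dP/dt = 0: 0.0139C* = 0.109, so C* = 7.84.
From dR/dt = 0: 0.369(1 - R*/618) = 0.0113·7.84, giving R* = 618·(1 - 0.24) = 470.
From dC/dt = 0: 0.00296·470 - 0.203 = 0.0377P*, so P* = 1.19/0.0377 = 31.5.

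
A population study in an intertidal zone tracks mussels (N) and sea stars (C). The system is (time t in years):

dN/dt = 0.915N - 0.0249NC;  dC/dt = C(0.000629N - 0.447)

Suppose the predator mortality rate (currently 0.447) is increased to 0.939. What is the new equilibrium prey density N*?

At the interior fixed point, setting dC/dt = 0 with C > 0 fixes N* = (predator death rate)/(NC coefficient) — independent of the other coefficients.
With the change, N* = 0.939/0.000629 = 1490; it rises from 711.

N* ≈ 1490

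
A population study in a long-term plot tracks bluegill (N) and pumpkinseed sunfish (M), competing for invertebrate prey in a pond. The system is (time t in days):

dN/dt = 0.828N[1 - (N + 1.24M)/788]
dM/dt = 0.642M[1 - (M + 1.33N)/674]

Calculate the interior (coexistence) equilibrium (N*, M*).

Setting both brackets to zero gives the nullclines N + 1.24M = 788 and 1.33N + M = 674.
Substituting M = 674 - 1.33N into the first: N(1 - 1.24·1.33) = 788 - 1.24·674.
So N* = -47.8/-0.649 = 73.6, and then M* = 674 - 1.33·73.6 = 576.

N* ≈ 73.6, M* ≈ 576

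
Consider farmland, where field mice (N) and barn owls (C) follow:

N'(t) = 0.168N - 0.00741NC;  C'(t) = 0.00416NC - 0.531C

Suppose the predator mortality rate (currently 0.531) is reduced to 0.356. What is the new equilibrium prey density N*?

At the interior fixed point, setting dC/dt = 0 with C > 0 fixes N* = (predator death rate)/(NC coefficient) — independent of the other coefficients.
With the change, N* = 0.356/0.00416 = 85.6; it falls from 128.

N* ≈ 85.6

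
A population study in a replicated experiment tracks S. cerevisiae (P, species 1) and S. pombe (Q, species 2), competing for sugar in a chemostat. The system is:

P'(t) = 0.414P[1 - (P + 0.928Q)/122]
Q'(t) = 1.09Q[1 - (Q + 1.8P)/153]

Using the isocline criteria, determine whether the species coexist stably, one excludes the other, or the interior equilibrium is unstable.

unstable coexistence (outcome depends on initial conditions)

Compare the nullcline intercepts: K1/α12 = 122/0.928 = 131 < K2 = 153; K2/α21 = 153/1.8 = 85 < K1 = 122.
Since both are reversed, neither can invade when rare; the interior point is a saddle.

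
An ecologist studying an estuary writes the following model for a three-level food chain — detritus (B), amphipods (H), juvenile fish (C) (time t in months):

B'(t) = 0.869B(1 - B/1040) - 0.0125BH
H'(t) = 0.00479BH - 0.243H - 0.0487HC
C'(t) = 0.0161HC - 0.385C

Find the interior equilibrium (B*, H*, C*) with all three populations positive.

From dC/dt = 0: 0.0161H* = 0.385, so H* = 23.9.
From dB/dt = 0: 0.869(1 - B*/1040) = 0.0125·23.9, giving B* = 1040·(1 - 0.344) = 682.
From dH/dt = 0: 0.00479·682 - 0.243 = 0.0487C*, so C* = 3.03/0.0487 = 62.1.

B* ≈ 682, H* ≈ 23.9, C* ≈ 62.1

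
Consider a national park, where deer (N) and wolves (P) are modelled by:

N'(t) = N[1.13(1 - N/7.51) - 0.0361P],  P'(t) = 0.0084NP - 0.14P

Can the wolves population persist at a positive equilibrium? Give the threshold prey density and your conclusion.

Threshold N = 16.7; K < 16.7, so no, the predator goes extinct.

The predator equation gives dP/dt > 0 only when N > 0.14/0.0084 = 16.7.
Without the predator, N → K = 7.51. Since 7.51 < 16.7, the predator cannot invade.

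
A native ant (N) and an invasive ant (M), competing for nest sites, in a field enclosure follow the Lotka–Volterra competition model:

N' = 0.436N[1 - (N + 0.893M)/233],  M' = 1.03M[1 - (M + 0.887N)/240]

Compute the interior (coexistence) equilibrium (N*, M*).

Setting both brackets to zero gives the nullclines N + 0.893M = 233 and 0.887N + M = 240.
Substituting M = 240 - 0.887N into the first: N(1 - 0.893·0.887) = 233 - 0.893·240.
So N* = 18.7/0.208 = 89.8, and then M* = 240 - 0.887·89.8 = 160.

N* ≈ 89.8, M* ≈ 160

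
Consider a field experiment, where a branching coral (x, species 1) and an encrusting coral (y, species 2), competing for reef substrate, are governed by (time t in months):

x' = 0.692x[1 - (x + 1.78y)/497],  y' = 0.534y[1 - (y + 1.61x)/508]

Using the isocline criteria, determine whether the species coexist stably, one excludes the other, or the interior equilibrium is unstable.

Compare the nullcline intercepts: K1/α12 = 497/1.78 = 279 < K2 = 508; K2/α21 = 508/1.61 = 316 < K1 = 497.
Since both are reversed, neither can invade when rare; the interior point is a saddle.

unstable coexistence (outcome depends on initial conditions)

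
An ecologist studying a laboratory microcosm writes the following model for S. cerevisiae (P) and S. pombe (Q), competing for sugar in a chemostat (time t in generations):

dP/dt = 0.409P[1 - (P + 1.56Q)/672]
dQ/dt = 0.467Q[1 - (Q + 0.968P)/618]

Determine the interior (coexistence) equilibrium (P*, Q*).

P* ≈ 573, Q* ≈ 63.7

Setting both brackets to zero gives the nullclines P + 1.56Q = 672 and 0.968P + Q = 618.
Substituting Q = 618 - 0.968P into the first: P(1 - 1.56·0.968) = 672 - 1.56·618.
So P* = -292/-0.51 = 573, and then Q* = 618 - 0.968·573 = 63.7.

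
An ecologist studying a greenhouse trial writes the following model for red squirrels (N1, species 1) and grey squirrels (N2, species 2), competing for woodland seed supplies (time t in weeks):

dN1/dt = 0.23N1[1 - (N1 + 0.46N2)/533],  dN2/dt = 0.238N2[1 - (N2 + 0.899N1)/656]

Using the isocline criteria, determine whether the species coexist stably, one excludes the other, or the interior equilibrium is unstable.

Compare the nullcline intercepts: K1/α12 = 533/0.46 = 1160 > K2 = 656; K2/α21 = 656/0.899 = 730 > K1 = 533.
Since both inequalities hold, each species can invade when rare, so the interior equilibrium is stable.

stable coexistence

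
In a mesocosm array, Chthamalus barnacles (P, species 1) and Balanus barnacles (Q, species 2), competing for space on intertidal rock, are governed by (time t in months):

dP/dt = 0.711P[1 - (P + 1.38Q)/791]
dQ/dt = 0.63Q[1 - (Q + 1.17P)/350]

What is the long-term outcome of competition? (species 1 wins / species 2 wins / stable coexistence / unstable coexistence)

species 1 excludes species 2

Compare the nullcline intercepts: K1/α12 = 791/1.38 = 573 > K2 = 350; K2/α21 = 350/1.17 = 299 < K1 = 791.
Since the inequalities point opposite ways, species 1 can invade but species 2 cannot.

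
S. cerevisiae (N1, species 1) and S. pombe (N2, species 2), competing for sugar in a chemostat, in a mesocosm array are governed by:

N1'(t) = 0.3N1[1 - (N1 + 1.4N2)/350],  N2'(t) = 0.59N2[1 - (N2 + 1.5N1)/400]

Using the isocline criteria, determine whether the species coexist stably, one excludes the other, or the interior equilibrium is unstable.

Compare the nullcline intercepts: K1/α12 = 350/1.4 = 250 < K2 = 400; K2/α21 = 400/1.5 = 267 < K1 = 350.
Since both are reversed, neither can invade when rare; the interior point is a saddle.

unstable coexistence (outcome depends on initial conditions)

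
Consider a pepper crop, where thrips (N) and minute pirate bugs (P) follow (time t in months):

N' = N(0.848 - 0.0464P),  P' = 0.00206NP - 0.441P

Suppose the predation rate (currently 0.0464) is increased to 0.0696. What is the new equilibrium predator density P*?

P* ≈ 12.2

At the interior fixed point, setting dN/dt = 0 with N > 0 fixes P* = (prey growth rate)/(NP coefficient) — independent of the other coefficients.
With the change, P* = 0.848/0.0696 = 12.2; it falls from 18.3.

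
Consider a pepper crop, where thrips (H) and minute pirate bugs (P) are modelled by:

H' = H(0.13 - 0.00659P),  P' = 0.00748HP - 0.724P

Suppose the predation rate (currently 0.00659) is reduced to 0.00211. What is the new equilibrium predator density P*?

At the interior fixed point, setting dH/dt = 0 with H > 0 fixes P* = (prey growth rate)/(HP coefficient) — independent of the other coefficients.
With the change, P* = 0.13/0.00211 = 61.6; it rises from 19.7.

P* ≈ 61.6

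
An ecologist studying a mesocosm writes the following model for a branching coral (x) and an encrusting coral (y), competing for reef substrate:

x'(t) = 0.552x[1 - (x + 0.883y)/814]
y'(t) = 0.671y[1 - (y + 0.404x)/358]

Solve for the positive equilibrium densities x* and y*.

x* ≈ 774, y* ≈ 45.3

Setting both brackets to zero gives the nullclines x + 0.883y = 814 and 0.404x + y = 358.
Substituting y = 358 - 0.404x into the first: x(1 - 0.883·0.404) = 814 - 0.883·358.
So x* = 498/0.643 = 774, and then y* = 358 - 0.404·774 = 45.3.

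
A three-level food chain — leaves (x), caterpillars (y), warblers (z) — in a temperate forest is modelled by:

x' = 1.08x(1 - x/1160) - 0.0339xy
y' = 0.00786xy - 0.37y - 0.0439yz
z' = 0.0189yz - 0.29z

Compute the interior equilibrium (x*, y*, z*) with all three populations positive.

From dz/dt = 0: 0.0189y* = 0.29, so y* = 15.3.
From dx/dt = 0: 1.08(1 - x*/1160) = 0.0339·15.3, giving x* = 1160·(1 - 0.482) = 601.
From dy/dt = 0: 0.00786·601 - 0.37 = 0.0439z*, so z* = 4.36/0.0439 = 99.2.

x* ≈ 601, y* ≈ 15.3, z* ≈ 99.2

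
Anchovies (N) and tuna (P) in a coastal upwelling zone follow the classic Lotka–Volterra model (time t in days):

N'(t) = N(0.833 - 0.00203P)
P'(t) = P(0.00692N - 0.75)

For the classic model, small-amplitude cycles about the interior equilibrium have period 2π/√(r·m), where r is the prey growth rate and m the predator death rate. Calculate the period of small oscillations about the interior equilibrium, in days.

Here r = 0.833 and m = 0.75, so r·m = 0.625.
ω = √0.625 = 0.79 per day, hence T = 2π/ω ≈ 7.95 days.

T ≈ 7.95 days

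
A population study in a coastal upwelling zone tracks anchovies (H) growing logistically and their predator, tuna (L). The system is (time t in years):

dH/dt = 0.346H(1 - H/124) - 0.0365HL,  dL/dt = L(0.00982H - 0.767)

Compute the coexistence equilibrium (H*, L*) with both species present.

From dL/dt = 0 with L > 0: 0.00982H* = 0.767, so H* = 78.1.
Substitute into dH/dt = 0: 0.346(1 - 78.1/124) = 0.0365L*.
The bracket is 0.37, giving L* = 0.128/0.0365 = 3.51.

H* ≈ 78.1, L* ≈ 3.51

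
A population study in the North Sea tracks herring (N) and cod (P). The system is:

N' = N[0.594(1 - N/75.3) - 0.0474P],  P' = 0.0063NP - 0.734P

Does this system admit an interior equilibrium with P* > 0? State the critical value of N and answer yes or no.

The predator equation gives dP/dt > 0 only when N > 0.734/0.0063 = 117.
Without the predator, N → K = 75.3. Since 75.3 < 117, the predator cannot invade.

Threshold N = 117; K < 117, so no, the predator goes extinct.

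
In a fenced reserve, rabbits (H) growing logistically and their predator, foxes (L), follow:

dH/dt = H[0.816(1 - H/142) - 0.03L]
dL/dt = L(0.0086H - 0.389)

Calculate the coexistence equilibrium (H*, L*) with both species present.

H* ≈ 45.2, L* ≈ 18.5

From dL/dt = 0 with L > 0: 0.0086H* = 0.389, so H* = 45.2.
Substitute into dH/dt = 0: 0.816(1 - 45.2/142) = 0.03L*.
The bracket is 0.681, giving L* = 0.556/0.03 = 18.5.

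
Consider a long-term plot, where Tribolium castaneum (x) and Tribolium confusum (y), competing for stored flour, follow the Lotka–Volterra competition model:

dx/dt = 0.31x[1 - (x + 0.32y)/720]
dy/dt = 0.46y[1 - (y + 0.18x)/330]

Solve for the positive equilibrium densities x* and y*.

Setting both brackets to zero gives the nullclines x + 0.32y = 720 and 0.18x + y = 330.
Substituting y = 330 - 0.18x into the first: x(1 - 0.32·0.18) = 720 - 0.32·330.
So x* = 614/0.942 = 652, and then y* = 330 - 0.18·652 = 213.

x* ≈ 652, y* ≈ 213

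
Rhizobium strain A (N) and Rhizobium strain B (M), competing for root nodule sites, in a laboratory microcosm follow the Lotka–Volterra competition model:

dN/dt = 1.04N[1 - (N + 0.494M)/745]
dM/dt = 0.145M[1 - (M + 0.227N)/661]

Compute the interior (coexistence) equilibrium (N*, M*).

Setting both brackets to zero gives the nullclines N + 0.494M = 745 and 0.227N + M = 661.
Substituting M = 661 - 0.227N into the first: N(1 - 0.494·0.227) = 745 - 0.494·661.
So N* = 418/0.888 = 471, and then M* = 661 - 0.227·471 = 554.

N* ≈ 471, M* ≈ 554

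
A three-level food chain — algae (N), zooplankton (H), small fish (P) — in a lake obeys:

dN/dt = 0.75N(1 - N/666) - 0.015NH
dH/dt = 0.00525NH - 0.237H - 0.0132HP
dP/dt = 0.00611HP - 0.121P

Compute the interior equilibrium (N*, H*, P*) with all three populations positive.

From dP/dt = 0: 0.00611H* = 0.121, so H* = 19.8.
From dN/dt = 0: 0.75(1 - N*/666) = 0.015·19.8, giving N* = 666·(1 - 0.396) = 402.
From dH/dt = 0: 0.00525·402 - 0.237 = 0.0132P*, so P* = 1.87/0.0132 = 142.

N* ≈ 402, H* ≈ 19.8, P* ≈ 142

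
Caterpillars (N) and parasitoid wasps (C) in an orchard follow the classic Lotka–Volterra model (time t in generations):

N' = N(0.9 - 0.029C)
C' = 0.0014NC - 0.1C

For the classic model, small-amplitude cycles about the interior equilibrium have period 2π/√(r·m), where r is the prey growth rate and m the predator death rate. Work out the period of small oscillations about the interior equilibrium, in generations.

Here r = 0.9 and m = 0.1, so r·m = 0.09.
ω = √0.09 = 0.3 per generation, hence T = 2π/ω ≈ 20.9 generations.

T ≈ 20.9 generations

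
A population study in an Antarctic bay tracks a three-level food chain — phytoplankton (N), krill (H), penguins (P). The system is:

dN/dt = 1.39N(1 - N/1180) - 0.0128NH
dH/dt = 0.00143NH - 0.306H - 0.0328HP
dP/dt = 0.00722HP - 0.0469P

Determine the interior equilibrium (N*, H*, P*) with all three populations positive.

N* ≈ 1110, H* ≈ 6.5, P* ≈ 39

From dP/dt = 0: 0.00722H* = 0.0469, so H* = 6.5.
From dN/dt = 0: 1.39(1 - N*/1180) = 0.0128·6.5, giving N* = 1180·(1 - 0.0598) = 1110.
From dH/dt = 0: 0.00143·1110 - 0.306 = 0.0328P*, so P* = 1.28/0.0328 = 39.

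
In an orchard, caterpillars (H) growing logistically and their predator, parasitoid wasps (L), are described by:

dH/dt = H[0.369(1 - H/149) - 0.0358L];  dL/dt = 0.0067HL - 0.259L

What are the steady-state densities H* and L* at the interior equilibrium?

H* ≈ 38.7, L* ≈ 7.63

From dL/dt = 0 with L > 0: 0.0067H* = 0.259, so H* = 38.7.
Substitute into dH/dt = 0: 0.369(1 - 38.7/149) = 0.0358L*.
The bracket is 0.741, giving L* = 0.273/0.0358 = 7.63.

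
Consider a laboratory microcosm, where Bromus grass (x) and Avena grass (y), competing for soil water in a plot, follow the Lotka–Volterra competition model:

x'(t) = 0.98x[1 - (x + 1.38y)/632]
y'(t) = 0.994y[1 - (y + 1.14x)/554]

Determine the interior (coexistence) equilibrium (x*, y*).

x* ≈ 231, y* ≈ 290

Setting both brackets to zero gives the nullclines x + 1.38y = 632 and 1.14x + y = 554.
Substituting y = 554 - 1.14x into the first: x(1 - 1.38·1.14) = 632 - 1.38·554.
So x* = -133/-0.573 = 231, and then y* = 554 - 1.14·231 = 290.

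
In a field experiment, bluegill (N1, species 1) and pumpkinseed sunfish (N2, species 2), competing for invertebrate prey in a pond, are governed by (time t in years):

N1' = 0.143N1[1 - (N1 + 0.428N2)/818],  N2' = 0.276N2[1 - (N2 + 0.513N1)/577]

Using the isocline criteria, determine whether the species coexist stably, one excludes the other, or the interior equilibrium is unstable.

stable coexistence

Compare the nullcline intercepts: K1/α12 = 818/0.428 = 1910 > K2 = 577; K2/α21 = 577/0.513 = 1120 > K1 = 818.
Since both inequalities hold, each species can invade when rare, so the interior equilibrium is stable.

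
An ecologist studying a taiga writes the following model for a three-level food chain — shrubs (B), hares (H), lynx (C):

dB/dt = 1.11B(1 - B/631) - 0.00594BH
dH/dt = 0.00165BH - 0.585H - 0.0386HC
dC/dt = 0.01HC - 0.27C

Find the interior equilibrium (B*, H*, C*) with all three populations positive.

B* ≈ 540, H* ≈ 27, C* ≈ 7.92

From dC/dt = 0: 0.01H* = 0.27, so H* = 27.
From dB/dt = 0: 1.11(1 - B*/631) = 0.00594·27, giving B* = 631·(1 - 0.144) = 540.
From dH/dt = 0: 0.00165·540 - 0.585 = 0.0386C*, so C* = 0.306/0.0386 = 7.92.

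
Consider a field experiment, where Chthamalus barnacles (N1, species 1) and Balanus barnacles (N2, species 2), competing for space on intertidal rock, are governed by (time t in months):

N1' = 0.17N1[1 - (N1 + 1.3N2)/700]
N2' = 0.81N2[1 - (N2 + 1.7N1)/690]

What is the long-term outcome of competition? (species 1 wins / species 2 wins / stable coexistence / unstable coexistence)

unstable coexistence (outcome depends on initial conditions)

Compare the nullcline intercepts: K1/α12 = 700/1.3 = 538 < K2 = 690; K2/α21 = 690/1.7 = 406 < K1 = 700.
Since both are reversed, neither can invade when rare; the interior point is a saddle.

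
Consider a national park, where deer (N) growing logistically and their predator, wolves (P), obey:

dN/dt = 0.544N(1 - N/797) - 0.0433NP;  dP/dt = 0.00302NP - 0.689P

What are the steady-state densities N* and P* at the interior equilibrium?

From dP/dt = 0 with P > 0: 0.00302N* = 0.689, so N* = 228.
Substitute into dN/dt = 0: 0.544(1 - 228/797) = 0.0433P*.
The bracket is 0.714, giving P* = 0.388/0.0433 = 8.97.

N* ≈ 228, P* ≈ 8.97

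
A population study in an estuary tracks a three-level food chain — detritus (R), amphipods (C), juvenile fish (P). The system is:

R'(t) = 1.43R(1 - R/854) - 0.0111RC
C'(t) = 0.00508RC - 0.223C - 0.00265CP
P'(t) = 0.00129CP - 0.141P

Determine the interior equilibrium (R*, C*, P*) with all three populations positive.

R* ≈ 129, C* ≈ 109, P* ≈ 164

From dP/dt = 0: 0.00129C* = 0.141, so C* = 109.
From dR/dt = 0: 1.43(1 - R*/854) = 0.0111·109, giving R* = 854·(1 - 0.848) = 129.
From dC/dt = 0: 0.00508·129 - 0.223 = 0.00265P*, so P* = 0.435/0.00265 = 164.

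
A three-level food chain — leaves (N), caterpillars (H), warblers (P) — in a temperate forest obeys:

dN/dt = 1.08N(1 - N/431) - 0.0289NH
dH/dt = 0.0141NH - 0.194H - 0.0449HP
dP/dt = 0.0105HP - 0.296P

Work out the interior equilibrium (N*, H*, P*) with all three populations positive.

N* ≈ 106, H* ≈ 28.2, P* ≈ 28.9

From dP/dt = 0: 0.0105H* = 0.296, so H* = 28.2.
From dN/dt = 0: 1.08(1 - N*/431) = 0.0289·28.2, giving N* = 431·(1 - 0.754) = 106.
From dH/dt = 0: 0.0141·106 - 0.194 = 0.0449P*, so P* = 1.3/0.0449 = 28.9.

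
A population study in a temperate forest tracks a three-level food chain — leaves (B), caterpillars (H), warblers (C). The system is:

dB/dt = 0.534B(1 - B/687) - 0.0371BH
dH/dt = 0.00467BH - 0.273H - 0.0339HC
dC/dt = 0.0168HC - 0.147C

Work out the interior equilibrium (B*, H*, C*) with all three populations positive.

B* ≈ 269, H* ≈ 8.75, C* ≈ 29.1

From dC/dt = 0: 0.0168H* = 0.147, so H* = 8.75.
From dB/dt = 0: 0.534(1 - B*/687) = 0.0371·8.75, giving B* = 687·(1 - 0.608) = 269.
From dH/dt = 0: 0.00467·269 - 0.273 = 0.0339C*, so C* = 0.985/0.0339 = 29.1.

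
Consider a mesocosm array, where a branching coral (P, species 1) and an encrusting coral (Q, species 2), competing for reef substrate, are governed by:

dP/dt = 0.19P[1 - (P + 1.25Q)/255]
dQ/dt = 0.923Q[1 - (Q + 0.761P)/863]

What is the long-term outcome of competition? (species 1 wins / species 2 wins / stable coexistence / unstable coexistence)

Compare the nullcline intercepts: K1/α12 = 255/1.25 = 204 < K2 = 863; K2/α21 = 863/0.761 = 1130 > K1 = 255.
Since the inequalities point opposite ways, species 2 can invade but species 1 cannot.

species 2 excludes species 1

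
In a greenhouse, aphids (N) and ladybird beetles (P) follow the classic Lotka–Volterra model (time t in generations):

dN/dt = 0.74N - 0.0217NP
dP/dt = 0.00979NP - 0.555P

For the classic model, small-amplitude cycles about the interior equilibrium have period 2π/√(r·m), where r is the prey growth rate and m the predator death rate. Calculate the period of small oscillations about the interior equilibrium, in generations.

T ≈ 9.8 generations

Here r = 0.74 and m = 0.555, so r·m = 0.411.
ω = √0.411 = 0.641 per generation, hence T = 2π/ω ≈ 9.8 generations.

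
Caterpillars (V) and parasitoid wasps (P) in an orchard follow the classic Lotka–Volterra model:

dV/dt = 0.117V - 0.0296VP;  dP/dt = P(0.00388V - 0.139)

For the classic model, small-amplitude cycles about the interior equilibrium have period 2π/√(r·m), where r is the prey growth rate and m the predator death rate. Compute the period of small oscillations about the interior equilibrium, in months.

Here r = 0.117 and m = 0.139, so r·m = 0.0163.
ω = √0.0163 = 0.128 per month, hence T = 2π/ω ≈ 49.3 months.

T ≈ 49.3 months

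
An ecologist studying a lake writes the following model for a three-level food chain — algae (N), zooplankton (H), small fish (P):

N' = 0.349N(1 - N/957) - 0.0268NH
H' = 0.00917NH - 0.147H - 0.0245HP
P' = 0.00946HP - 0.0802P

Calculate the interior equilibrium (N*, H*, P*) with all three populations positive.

N* ≈ 334, H* ≈ 8.48, P* ≈ 119

From dP/dt = 0: 0.00946H* = 0.0802, so H* = 8.48.
From dN/dt = 0: 0.349(1 - N*/957) = 0.0268·8.48, giving N* = 957·(1 - 0.651) = 334.
From dH/dt = 0: 0.00917·334 - 0.147 = 0.0245P*, so P* = 2.92/0.0245 = 119.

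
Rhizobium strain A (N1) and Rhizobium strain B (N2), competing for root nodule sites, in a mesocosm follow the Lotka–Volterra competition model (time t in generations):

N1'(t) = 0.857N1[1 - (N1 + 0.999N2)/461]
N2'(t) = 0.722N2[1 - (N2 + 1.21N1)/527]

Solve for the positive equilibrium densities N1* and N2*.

Setting both brackets to zero gives the nullclines N1 + 0.999N2 = 461 and 1.21N1 + N2 = 527.
Substituting N2 = 527 - 1.21N1 into the first: N1(1 - 0.999·1.21) = 461 - 0.999·527.
So N1* = -65.5/-0.209 = 314, and then N2* = 527 - 1.21·314 = 148.

N1* ≈ 314, N2* ≈ 148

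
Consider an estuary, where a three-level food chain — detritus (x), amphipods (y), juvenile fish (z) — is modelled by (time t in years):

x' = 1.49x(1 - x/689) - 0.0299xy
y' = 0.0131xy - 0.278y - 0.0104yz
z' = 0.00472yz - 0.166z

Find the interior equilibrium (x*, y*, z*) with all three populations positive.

From dz/dt = 0: 0.00472y* = 0.166, so y* = 35.2.
From dx/dt = 0: 1.49(1 - x*/689) = 0.0299·35.2, giving x* = 689·(1 - 0.706) = 203.
From dy/dt = 0: 0.0131·203 - 0.278 = 0.0104z*, so z* = 2.38/0.0104 = 229.

x* ≈ 203, y* ≈ 35.2, z* ≈ 229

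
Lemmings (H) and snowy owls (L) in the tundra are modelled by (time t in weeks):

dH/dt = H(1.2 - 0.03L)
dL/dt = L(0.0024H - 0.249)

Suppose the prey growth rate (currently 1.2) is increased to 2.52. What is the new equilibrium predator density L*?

L* ≈ 84

At the interior fixed point, setting dH/dt = 0 with H > 0 fixes L* = (prey growth rate)/(HL coefficient) — independent of the other coefficients.
With the change, L* = 2.52/0.03 = 84; it rises from 40.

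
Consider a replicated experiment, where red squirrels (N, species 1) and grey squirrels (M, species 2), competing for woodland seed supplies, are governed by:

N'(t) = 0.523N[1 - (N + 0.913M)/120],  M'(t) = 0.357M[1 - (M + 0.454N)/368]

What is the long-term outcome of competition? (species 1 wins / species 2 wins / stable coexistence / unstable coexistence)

species 2 excludes species 1

Compare the nullcline intercepts: K1/α12 = 120/0.913 = 131 < K2 = 368; K2/α21 = 368/0.454 = 811 > K1 = 120.
Since the inequalities point opposite ways, species 2 can invade but species 1 cannot.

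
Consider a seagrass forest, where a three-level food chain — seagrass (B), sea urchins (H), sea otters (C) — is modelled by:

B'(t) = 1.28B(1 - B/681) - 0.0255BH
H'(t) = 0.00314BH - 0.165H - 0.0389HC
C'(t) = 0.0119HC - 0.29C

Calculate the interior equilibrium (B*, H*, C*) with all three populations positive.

B* ≈ 350, H* ≈ 24.4, C* ≈ 24

From dC/dt = 0: 0.0119H* = 0.29, so H* = 24.4.
From dB/dt = 0: 1.28(1 - B*/681) = 0.0255·24.4, giving B* = 681·(1 - 0.485) = 350.
From dH/dt = 0: 0.00314·350 - 0.165 = 0.0389C*, so C* = 0.935/0.0389 = 24.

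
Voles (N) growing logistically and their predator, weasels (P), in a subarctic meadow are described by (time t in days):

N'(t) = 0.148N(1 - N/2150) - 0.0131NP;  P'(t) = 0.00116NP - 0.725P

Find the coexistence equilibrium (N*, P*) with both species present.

From dP/dt = 0 with P > 0: 0.00116N* = 0.725, so N* = 625.
Substitute into dN/dt = 0: 0.148(1 - 625/2150) = 0.0131P*.
The bracket is 0.709, giving P* = 0.105/0.0131 = 8.01.

N* ≈ 625, P* ≈ 8.01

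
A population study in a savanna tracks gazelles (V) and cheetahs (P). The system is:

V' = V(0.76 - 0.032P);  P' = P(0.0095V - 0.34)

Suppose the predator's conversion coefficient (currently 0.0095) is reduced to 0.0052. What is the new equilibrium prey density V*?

V* ≈ 65.4

At the interior fixed point, setting dP/dt = 0 with P > 0 fixes V* = (predator death rate)/(VP coefficient) — independent of the other coefficients.
With the change, V* = 0.34/0.0052 = 65.4; it rises from 35.8.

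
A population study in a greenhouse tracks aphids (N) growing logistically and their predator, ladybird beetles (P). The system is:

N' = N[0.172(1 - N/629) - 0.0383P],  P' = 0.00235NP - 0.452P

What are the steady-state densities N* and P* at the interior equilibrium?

N* ≈ 192, P* ≈ 3.12

From dP/dt = 0 with P > 0: 0.00235N* = 0.452, so N* = 192.
Substitute into dN/dt = 0: 0.172(1 - 192/629) = 0.0383P*.
The bracket is 0.694, giving P* = 0.119/0.0383 = 3.12.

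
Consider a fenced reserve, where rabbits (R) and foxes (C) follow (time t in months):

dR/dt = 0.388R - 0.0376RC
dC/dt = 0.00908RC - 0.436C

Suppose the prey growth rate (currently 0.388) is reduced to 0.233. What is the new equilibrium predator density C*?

At the interior fixed point, setting dR/dt = 0 with R > 0 fixes C* = (prey growth rate)/(RC coefficient) — independent of the other coefficients.
With the change, C* = 0.233/0.0376 = 6.2; it falls from 10.3.

C* ≈ 6.2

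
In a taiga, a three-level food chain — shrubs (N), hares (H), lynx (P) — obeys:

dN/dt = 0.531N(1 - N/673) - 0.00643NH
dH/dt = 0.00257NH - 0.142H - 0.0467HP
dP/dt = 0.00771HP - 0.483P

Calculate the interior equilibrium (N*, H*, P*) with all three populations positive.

N* ≈ 162, H* ≈ 62.6, P* ≈ 5.9

From dP/dt = 0: 0.00771H* = 0.483, so H* = 62.6.
From dN/dt = 0: 0.531(1 - N*/673) = 0.00643·62.6, giving N* = 673·(1 - 0.759) = 162.
From dH/dt = 0: 0.00257·162 - 0.142 = 0.0467P*, so P* = 0.276/0.0467 = 5.9.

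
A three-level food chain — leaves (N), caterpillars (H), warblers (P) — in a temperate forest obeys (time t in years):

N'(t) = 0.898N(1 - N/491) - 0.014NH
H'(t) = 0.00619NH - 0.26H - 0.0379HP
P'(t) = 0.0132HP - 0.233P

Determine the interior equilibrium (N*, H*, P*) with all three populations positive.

From dP/dt = 0: 0.0132H* = 0.233, so H* = 17.7.
From dN/dt = 0: 0.898(1 - N*/491) = 0.014·17.7, giving N* = 491·(1 - 0.275) = 356.
From dH/dt = 0: 0.00619·356 - 0.26 = 0.0379P*, so P* = 1.94/0.0379 = 51.3.

N* ≈ 356, H* ≈ 17.7, P* ≈ 51.3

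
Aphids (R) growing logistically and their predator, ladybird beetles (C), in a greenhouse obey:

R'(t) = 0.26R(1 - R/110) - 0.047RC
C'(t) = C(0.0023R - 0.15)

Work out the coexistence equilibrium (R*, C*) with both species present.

From dC/dt = 0 with C > 0: 0.0023R* = 0.15, so R* = 65.2.
Substitute into dR/dt = 0: 0.26(1 - 65.2/110) = 0.047C*.
The bracket is 0.407, giving C* = 0.106/0.047 = 2.25.

R* ≈ 65.2, C* ≈ 2.25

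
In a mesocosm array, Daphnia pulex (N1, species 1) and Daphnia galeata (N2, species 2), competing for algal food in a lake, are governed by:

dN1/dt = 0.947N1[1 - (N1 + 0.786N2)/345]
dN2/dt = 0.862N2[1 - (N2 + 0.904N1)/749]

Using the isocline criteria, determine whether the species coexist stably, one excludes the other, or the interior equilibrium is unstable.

Compare the nullcline intercepts: K1/α12 = 345/0.786 = 439 < K2 = 749; K2/α21 = 749/0.904 = 829 > K1 = 345.
Since the inequalities point opposite ways, species 2 can invade but species 1 cannot.

species 2 excludes species 1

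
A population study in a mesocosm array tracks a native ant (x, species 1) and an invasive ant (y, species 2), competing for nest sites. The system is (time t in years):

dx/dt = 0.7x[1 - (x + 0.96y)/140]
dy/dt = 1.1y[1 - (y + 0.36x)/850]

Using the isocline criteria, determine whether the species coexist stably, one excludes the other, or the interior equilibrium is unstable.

Compare the nullcline intercepts: K1/α12 = 140/0.96 = 146 < K2 = 850; K2/α21 = 850/0.36 = 2360 > K1 = 140.
Since the inequalities point opposite ways, species 2 can invade but species 1 cannot.

species 2 excludes species 1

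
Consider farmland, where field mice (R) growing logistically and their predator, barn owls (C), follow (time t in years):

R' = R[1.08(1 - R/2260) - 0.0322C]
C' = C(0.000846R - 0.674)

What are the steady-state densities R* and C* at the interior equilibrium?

From dC/dt = 0 with C > 0: 0.000846R* = 0.674, so R* = 797.
Substitute into dR/dt = 0: 1.08(1 - 797/2260) = 0.0322C*.
The bracket is 0.647, giving C* = 0.699/0.0322 = 21.7.

R* ≈ 797, C* ≈ 21.7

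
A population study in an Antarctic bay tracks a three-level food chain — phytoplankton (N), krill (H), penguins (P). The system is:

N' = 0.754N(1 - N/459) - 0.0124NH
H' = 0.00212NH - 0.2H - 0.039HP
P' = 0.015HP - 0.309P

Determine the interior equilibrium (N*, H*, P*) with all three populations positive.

From dP/dt = 0: 0.015H* = 0.309, so H* = 20.6.
From dN/dt = 0: 0.754(1 - N*/459) = 0.0124·20.6, giving N* = 459·(1 - 0.339) = 304.
From dH/dt = 0: 0.00212·304 - 0.2 = 0.039P*, so P* = 0.443/0.039 = 11.4.

N* ≈ 304, H* ≈ 20.6, P* ≈ 11.4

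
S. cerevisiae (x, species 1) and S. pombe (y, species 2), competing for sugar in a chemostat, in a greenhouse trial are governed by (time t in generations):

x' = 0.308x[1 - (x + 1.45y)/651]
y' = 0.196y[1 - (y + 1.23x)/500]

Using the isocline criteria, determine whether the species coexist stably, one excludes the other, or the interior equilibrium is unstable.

Compare the nullcline intercepts: K1/α12 = 651/1.45 = 449 < K2 = 500; K2/α21 = 500/1.23 = 407 < K1 = 651.
Since both are reversed, neither can invade when rare; the interior point is a saddle.

unstable coexistence (outcome depends on initial conditions)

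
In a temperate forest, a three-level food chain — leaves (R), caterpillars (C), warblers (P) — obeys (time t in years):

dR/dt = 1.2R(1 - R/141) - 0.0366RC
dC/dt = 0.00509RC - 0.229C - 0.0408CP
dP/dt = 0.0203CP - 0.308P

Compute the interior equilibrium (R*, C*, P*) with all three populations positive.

R* ≈ 75.8, C* ≈ 15.2, P* ≈ 3.84

From dP/dt = 0: 0.0203C* = 0.308, so C* = 15.2.
From dR/dt = 0: 1.2(1 - R*/141) = 0.0366·15.2, giving R* = 141·(1 - 0.463) = 75.8.
From dC/dt = 0: 0.00509·75.8 - 0.229 = 0.0408P*, so P* = 0.157/0.0408 = 3.84.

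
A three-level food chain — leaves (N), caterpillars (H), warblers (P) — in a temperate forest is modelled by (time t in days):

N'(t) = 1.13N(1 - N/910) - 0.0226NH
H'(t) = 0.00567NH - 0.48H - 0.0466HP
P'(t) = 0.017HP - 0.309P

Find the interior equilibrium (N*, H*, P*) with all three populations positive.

N* ≈ 579, H* ≈ 18.2, P* ≈ 60.2

From dP/dt = 0: 0.017H* = 0.309, so H* = 18.2.
From dN/dt = 0: 1.13(1 - N*/910) = 0.0226·18.2, giving N* = 910·(1 - 0.364) = 579.
From dH/dt = 0: 0.00567·579 - 0.48 = 0.0466P*, so P* = 2.8/0.0466 = 60.2.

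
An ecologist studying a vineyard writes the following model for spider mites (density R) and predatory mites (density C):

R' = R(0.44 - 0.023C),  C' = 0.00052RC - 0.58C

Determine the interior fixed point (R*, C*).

R* ≈ 1120, C* ≈ 19.1

Set dC/dt = 0 with C > 0: 0.00052R - 0.58 = 0, so R* = 0.58/0.00052 = 1120.
Set dR/dt = 0 with R > 0: 0.44 - 0.023C = 0, so C* = 0.44/0.023 = 19.1.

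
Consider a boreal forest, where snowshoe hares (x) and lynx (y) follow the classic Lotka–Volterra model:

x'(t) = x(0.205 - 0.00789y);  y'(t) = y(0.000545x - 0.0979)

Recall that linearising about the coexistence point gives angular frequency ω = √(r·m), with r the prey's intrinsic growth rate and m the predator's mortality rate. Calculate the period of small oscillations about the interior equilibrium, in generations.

T ≈ 44.4 generations

Here r = 0.205 and m = 0.0979, so r·m = 0.0201.
ω = √0.0201 = 0.142 per generation, hence T = 2π/ω ≈ 44.4 generations.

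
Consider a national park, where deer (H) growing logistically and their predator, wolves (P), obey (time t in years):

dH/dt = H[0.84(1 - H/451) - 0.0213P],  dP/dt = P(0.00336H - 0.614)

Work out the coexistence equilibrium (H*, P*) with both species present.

From dP/dt = 0 with P > 0: 0.00336H* = 0.614, so H* = 183.
Substitute into dH/dt = 0: 0.84(1 - 183/451) = 0.0213P*.
The bracket is 0.595, giving P* = 0.5/0.0213 = 23.5.

H* ≈ 183, P* ≈ 23.5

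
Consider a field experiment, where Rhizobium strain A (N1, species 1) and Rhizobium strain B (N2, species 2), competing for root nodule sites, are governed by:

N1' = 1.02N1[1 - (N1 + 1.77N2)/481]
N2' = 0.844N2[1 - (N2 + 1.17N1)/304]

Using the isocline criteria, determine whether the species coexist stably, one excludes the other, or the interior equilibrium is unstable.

unstable coexistence (outcome depends on initial conditions)

Compare the nullcline intercepts: K1/α12 = 481/1.77 = 272 < K2 = 304; K2/α21 = 304/1.17 = 260 < K1 = 481.
Since both are reversed, neither can invade when rare; the interior point is a saddle.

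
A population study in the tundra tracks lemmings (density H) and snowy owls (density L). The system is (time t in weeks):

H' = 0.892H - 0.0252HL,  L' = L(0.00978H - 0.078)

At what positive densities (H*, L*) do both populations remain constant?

H* ≈ 7.98, L* ≈ 35.4

Set dL/dt = 0 with L > 0: 0.00978H - 0.078 = 0, so H* = 0.078/0.00978 = 7.98.
Set dH/dt = 0 with H > 0: 0.892 - 0.0252L = 0, so L* = 0.892/0.0252 = 35.4.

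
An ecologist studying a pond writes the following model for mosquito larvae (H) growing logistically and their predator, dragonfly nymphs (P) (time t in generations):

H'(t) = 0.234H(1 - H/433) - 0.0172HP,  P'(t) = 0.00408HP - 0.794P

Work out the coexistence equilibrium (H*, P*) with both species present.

H* ≈ 195, P* ≈ 7.49

From dP/dt = 0 with P > 0: 0.00408H* = 0.794, so H* = 195.
Substitute into dH/dt = 0: 0.234(1 - 195/433) = 0.0172P*.
The bracket is 0.551, giving P* = 0.129/0.0172 = 7.49.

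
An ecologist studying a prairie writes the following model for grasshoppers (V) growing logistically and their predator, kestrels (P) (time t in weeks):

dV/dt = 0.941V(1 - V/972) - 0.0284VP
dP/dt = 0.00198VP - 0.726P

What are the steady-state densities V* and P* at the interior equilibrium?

V* ≈ 367, P* ≈ 20.6

From dP/dt = 0 with P > 0: 0.00198V* = 0.726, so V* = 367.
Substitute into dV/dt = 0: 0.941(1 - 367/972) = 0.0284P*.
The bracket is 0.623, giving P* = 0.586/0.0284 = 20.6.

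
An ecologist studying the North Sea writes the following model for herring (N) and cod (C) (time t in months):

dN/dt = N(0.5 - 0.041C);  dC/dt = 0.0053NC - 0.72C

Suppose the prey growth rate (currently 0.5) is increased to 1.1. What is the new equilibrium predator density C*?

At the interior fixed point, setting dN/dt = 0 with N > 0 fixes C* = (prey growth rate)/(NC coefficient) — independent of the other coefficients.
With the change, C* = 1.1/0.041 = 26.8; it rises from 12.2.

C* ≈ 26.8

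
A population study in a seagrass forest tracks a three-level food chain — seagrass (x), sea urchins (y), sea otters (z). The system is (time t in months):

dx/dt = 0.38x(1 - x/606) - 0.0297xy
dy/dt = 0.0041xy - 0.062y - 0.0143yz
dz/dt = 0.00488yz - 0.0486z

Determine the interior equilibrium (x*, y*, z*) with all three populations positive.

From dz/dt = 0: 0.00488y* = 0.0486, so y* = 9.96.
From dx/dt = 0: 0.38(1 - x*/606) = 0.0297·9.96, giving x* = 606·(1 - 0.778) = 134.
From dy/dt = 0: 0.0041·134 - 0.062 = 0.0143z*, so z* = 0.489/0.0143 = 34.2.

x* ≈ 134, y* ≈ 9.96, z* ≈ 34.2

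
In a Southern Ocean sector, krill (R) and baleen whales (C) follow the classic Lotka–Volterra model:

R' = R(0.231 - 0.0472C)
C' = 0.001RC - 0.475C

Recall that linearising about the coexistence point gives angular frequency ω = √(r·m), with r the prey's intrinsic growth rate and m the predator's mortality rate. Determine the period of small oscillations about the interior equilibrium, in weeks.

Here r = 0.231 and m = 0.475, so r·m = 0.11.
ω = √0.11 = 0.331 per week, hence T = 2π/ω ≈ 19 weeks.

T ≈ 19 weeks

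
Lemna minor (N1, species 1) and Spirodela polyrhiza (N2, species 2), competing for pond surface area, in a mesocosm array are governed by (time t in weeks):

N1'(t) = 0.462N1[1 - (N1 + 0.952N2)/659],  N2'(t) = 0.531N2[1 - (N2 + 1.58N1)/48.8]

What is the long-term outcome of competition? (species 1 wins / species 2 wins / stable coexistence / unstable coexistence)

Compare the nullcline intercepts: K1/α12 = 659/0.952 = 692 > K2 = 48.8; K2/α21 = 48.8/1.58 = 30.9 < K1 = 659.
Since the inequalities point opposite ways, species 1 can invade but species 2 cannot.

species 1 excludes species 2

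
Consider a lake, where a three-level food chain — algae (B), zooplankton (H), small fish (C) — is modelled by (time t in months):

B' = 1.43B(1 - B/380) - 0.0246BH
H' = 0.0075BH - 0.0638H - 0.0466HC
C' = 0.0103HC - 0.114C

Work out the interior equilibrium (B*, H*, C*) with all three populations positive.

B* ≈ 308, H* ≈ 11.1, C* ≈ 48.1

From dC/dt = 0: 0.0103H* = 0.114, so H* = 11.1.
From dB/dt = 0: 1.43(1 - B*/380) = 0.0246·11.1, giving B* = 380·(1 - 0.19) = 308.
From dH/dt = 0: 0.0075·308 - 0.0638 = 0.0466C*, so C* = 2.24/0.0466 = 48.1.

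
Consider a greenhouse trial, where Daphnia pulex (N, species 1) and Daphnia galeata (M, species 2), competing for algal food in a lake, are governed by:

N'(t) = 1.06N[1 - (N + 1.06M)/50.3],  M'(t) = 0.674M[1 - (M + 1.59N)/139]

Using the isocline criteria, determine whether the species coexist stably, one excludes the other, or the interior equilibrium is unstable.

Compare the nullcline intercepts: K1/α12 = 50.3/1.06 = 47.5 < K2 = 139; K2/α21 = 139/1.59 = 87.4 > K1 = 50.3.
Since the inequalities point opposite ways, species 2 can invade but species 1 cannot.

species 2 excludes species 1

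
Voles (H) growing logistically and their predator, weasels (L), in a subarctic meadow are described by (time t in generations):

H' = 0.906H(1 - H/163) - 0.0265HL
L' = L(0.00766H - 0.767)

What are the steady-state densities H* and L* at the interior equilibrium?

From dL/dt = 0 with L > 0: 0.00766H* = 0.767, so H* = 100.
Substitute into dH/dt = 0: 0.906(1 - 100/163) = 0.0265L*.
The bracket is 0.386, giving L* = 0.349/0.0265 = 13.2.

H* ≈ 100, L* ≈ 13.2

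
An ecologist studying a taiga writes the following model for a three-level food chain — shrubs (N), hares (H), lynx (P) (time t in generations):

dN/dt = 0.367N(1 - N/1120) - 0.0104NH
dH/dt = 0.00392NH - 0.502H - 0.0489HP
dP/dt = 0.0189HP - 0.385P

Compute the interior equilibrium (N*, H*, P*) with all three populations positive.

N* ≈ 473, H* ≈ 20.4, P* ≈ 27.7

From dP/dt = 0: 0.0189H* = 0.385, so H* = 20.4.
From dN/dt = 0: 0.367(1 - N*/1120) = 0.0104·20.4, giving N* = 1120·(1 - 0.577) = 473.
From dH/dt = 0: 0.00392·473 - 0.502 = 0.0489P*, so P* = 1.35/0.0489 = 27.7.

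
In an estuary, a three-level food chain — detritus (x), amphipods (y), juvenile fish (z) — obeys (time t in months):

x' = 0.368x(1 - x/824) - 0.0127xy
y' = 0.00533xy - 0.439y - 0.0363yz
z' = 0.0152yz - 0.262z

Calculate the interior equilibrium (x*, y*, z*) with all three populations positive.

From dz/dt = 0: 0.0152y* = 0.262, so y* = 17.2.
From dx/dt = 0: 0.368(1 - x*/824) = 0.0127·17.2, giving x* = 824·(1 - 0.595) = 334.
From dy/dt = 0: 0.00533·334 - 0.439 = 0.0363z*, so z* = 1.34/0.0363 = 36.9.

x* ≈ 334, y* ≈ 17.2, z* ≈ 36.9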